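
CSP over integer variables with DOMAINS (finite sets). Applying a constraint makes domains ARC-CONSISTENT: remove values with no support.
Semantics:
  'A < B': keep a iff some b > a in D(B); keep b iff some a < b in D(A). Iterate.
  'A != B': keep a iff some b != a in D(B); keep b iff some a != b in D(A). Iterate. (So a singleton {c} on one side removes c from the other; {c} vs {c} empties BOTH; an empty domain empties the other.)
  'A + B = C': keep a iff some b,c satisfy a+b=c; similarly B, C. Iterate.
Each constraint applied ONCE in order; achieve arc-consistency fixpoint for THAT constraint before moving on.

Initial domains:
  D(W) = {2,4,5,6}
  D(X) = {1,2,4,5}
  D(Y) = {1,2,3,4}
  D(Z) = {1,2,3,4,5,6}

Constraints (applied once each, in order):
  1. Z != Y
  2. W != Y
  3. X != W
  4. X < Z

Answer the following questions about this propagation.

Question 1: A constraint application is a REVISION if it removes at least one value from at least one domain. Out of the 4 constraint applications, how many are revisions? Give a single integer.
Answer: 1

Derivation:
Constraint 1 (Z != Y) on D(Z)={1,2,3,4,5,6} D(Y)={1,2,3,4}: no change => not a revision
Constraint 2 (W != Y) on D(W)={2,4,5,6} D(Y)={1,2,3,4}: no change => not a revision
Constraint 3 (X != W) on D(X)={1,2,4,5} D(W)={2,4,5,6}: no change => not a revision
Constraint 4 (X < Z) on D(X)={1,2,4,5} D(Z)={1,2,3,4,5,6}: Z {1,2,3,4,5,6}->{2,3,4,5,6} => REVISION
Total revisions = 1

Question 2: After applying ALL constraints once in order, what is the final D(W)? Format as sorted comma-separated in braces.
Constraint 1 (Z != Y) on D(Z)={1,2,3,4,5,6} D(Y)={1,2,3,4}: no change
Constraint 2 (W != Y) on D(W)={2,4,5,6} D(Y)={1,2,3,4}: no change
Constraint 3 (X != W) on D(X)={1,2,4,5} D(W)={2,4,5,6}: no change
Constraint 4 (X < Z) on D(X)={1,2,4,5} D(Z)={1,2,3,4,5,6}: Z {1,2,3,4,5,6}->{2,3,4,5,6}
So after all 4 constraints: D(W) = {2,4,5,6}

Answer: {2,4,5,6}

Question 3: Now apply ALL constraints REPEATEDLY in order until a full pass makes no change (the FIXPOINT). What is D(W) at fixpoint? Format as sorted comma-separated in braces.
pass 0 (initial): D(W)={2,4,5,6}
pass 1: Z {1,2,3,4,5,6}->{2,3,4,5,6}
pass 2: no change
Fixpoint after 2 passes: D(W) = {2,4,5,6}

Answer: {2,4,5,6}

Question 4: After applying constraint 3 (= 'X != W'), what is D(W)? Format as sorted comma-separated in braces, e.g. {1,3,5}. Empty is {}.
Constraint 1 (Z != Y) on D(Z)={1,2,3,4,5,6} D(Y)={1,2,3,4}: no change
Constraint 2 (W != Y) on D(W)={2,4,5,6} D(Y)={1,2,3,4}: no change
Constraint 3 (X != W) on D(X)={1,2,4,5} D(W)={2,4,5,6}: no change
So after constraint 3: D(W) = {2,4,5,6}

Answer: {2,4,5,6}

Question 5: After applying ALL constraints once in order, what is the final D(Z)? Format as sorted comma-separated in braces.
Constraint 1 (Z != Y) on D(Z)={1,2,3,4,5,6} D(Y)={1,2,3,4}: no change
Constraint 2 (W != Y) on D(W)={2,4,5,6} D(Y)={1,2,3,4}: no change
Constraint 3 (X != W) on D(X)={1,2,4,5} D(W)={2,4,5,6}: no change
Constraint 4 (X < Z) on D(X)={1,2,4,5} D(Z)={1,2,3,4,5,6}: Z {1,2,3,4,5,6}->{2,3,4,5,6}
So after all 4 constraints: D(Z) = {2,3,4,5,6}

Answer: {2,3,4,5,6}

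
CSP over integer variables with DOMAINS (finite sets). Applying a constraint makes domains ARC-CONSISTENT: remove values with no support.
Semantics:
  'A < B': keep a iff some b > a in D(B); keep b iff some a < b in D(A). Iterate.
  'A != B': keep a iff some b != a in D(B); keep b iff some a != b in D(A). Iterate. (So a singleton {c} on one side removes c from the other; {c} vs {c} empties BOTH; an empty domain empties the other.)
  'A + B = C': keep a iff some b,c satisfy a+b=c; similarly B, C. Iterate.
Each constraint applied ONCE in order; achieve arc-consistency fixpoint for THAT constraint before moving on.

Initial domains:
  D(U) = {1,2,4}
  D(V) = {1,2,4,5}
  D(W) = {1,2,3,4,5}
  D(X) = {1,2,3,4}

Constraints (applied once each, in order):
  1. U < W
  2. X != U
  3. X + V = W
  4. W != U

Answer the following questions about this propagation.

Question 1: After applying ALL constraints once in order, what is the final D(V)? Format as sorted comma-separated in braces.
Answer: {1,2,4}

Derivation:
Constraint 1 (U < W) on D(U)={1,2,4} D(W)={1,2,3,4,5}: W {1,2,3,4,5}->{2,3,4,5}
Constraint 2 (X != U) on D(X)={1,2,3,4} D(U)={1,2,4}: no change
Constraint 3 (X + V = W) on D(X)={1,2,3,4} D(V)={1,2,4,5} D(W)={2,3,4,5}: V {1,2,4,5}->{1,2,4}
Constraint 4 (W != U) on D(W)={2,3,4,5} D(U)={1,2,4}: no change
So after all 4 constraints: D(V) = {1,2,4}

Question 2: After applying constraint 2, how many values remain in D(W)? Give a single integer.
Constraint 1 (U < W) on D(U)={1,2,4} D(W)={1,2,3,4,5}: W {1,2,3,4,5}->{2,3,4,5}
Constraint 2 (X != U) on D(X)={1,2,3,4} D(U)={1,2,4}: no change
So after constraint 2: D(W)={2,3,4,5}, size = 4

Answer: 4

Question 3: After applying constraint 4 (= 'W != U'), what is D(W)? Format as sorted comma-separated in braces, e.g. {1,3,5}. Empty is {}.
Constraint 1 (U < W) on D(U)={1,2,4} D(W)={1,2,3,4,5}: W {1,2,3,4,5}->{2,3,4,5}
Constraint 2 (X != U) on D(X)={1,2,3,4} D(U)={1,2,4}: no change
Constraint 3 (X + V = W) on D(X)={1,2,3,4} D(V)={1,2,4,5} D(W)={2,3,4,5}: V {1,2,4,5}->{1,2,4}
Constraint 4 (W != U) on D(W)={2,3,4,5} D(U)={1,2,4}: no change
So after constraint 4: D(W) = {2,3,4,5}

Answer: {2,3,4,5}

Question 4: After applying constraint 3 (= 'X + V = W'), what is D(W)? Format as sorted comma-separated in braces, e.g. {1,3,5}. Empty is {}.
Answer: {2,3,4,5}

Derivation:
Constraint 1 (U < W) on D(U)={1,2,4} D(W)={1,2,3,4,5}: W {1,2,3,4,5}->{2,3,4,5}
Constraint 2 (X != U) on D(X)={1,2,3,4} D(U)={1,2,4}: no change
Constraint 3 (X + V = W) on D(X)={1,2,3,4} D(V)={1,2,4,5} D(W)={2,3,4,5}: V {1,2,4,5}->{1,2,4}
So after constraint 3: D(W) = {2,3,4,5}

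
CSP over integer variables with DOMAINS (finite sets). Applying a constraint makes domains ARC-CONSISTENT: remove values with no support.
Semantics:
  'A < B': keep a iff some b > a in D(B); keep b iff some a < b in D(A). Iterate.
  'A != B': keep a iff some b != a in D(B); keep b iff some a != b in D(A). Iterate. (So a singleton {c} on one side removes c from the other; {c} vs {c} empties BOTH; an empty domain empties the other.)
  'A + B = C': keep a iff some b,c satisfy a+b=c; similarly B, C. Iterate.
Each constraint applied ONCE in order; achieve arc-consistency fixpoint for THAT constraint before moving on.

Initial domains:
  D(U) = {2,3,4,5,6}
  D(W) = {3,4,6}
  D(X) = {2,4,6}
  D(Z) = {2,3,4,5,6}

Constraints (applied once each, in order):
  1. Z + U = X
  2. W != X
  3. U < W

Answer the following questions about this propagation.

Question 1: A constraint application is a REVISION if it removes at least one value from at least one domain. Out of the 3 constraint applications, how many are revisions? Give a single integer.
Answer: 1

Derivation:
Constraint 1 (Z + U = X) on D(Z)={2,3,4,5,6} D(U)={2,3,4,5,6} D(X)={2,4,6}: Z {2,3,4,5,6}->{2,3,4}; U {2,3,4,5,6}->{2,3,4}; X {2,4,6}->{4,6} => REVISION
Constraint 2 (W != X) on D(W)={3,4,6} D(X)={4,6}: no change => not a revision
Constraint 3 (U < W) on D(U)={2,3,4} D(W)={3,4,6}: no change => not a revision
Total revisions = 1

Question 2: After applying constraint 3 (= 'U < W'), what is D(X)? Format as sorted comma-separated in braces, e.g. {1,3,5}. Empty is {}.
Answer: {4,6}

Derivation:
Constraint 1 (Z + U = X) on D(Z)={2,3,4,5,6} D(U)={2,3,4,5,6} D(X)={2,4,6}: Z {2,3,4,5,6}->{2,3,4}; U {2,3,4,5,6}->{2,3,4}; X {2,4,6}->{4,6}
Constraint 2 (W != X) on D(W)={3,4,6} D(X)={4,6}: no change
Constraint 3 (U < W) on D(U)={2,3,4} D(W)={3,4,6}: no change
So after constraint 3: D(X) = {4,6}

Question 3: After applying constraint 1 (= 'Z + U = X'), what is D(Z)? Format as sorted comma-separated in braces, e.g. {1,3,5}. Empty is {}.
Constraint 1 (Z + U = X) on D(Z)={2,3,4,5,6} D(U)={2,3,4,5,6} D(X)={2,4,6}: Z {2,3,4,5,6}->{2,3,4}; U {2,3,4,5,6}->{2,3,4}; X {2,4,6}->{4,6}
So after constraint 1: D(Z) = {2,3,4}

Answer: {2,3,4}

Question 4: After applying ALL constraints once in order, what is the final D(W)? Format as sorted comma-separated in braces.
Answer: {3,4,6}

Derivation:
Constraint 1 (Z + U = X) on D(Z)={2,3,4,5,6} D(U)={2,3,4,5,6} D(X)={2,4,6}: Z {2,3,4,5,6}->{2,3,4}; U {2,3,4,5,6}->{2,3,4}; X {2,4,6}->{4,6}
Constraint 2 (W != X) on D(W)={3,4,6} D(X)={4,6}: no change
Constraint 3 (U < W) on D(U)={2,3,4} D(W)={3,4,6}: no change
So after all 3 constraints: D(W) = {3,4,6}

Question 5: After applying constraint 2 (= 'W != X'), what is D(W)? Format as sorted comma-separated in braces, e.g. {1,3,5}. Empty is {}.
Answer: {3,4,6}

Derivation:
Constraint 1 (Z + U = X) on D(Z)={2,3,4,5,6} D(U)={2,3,4,5,6} D(X)={2,4,6}: Z {2,3,4,5,6}->{2,3,4}; U {2,3,4,5,6}->{2,3,4}; X {2,4,6}->{4,6}
Constraint 2 (W != X) on D(W)={3,4,6} D(X)={4,6}: no change
So after constraint 2: D(W) = {3,4,6}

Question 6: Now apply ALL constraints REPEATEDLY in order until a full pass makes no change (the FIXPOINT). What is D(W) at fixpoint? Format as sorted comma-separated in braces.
pass 0 (initial): D(W)={3,4,6}
pass 1: U {2,3,4,5,6}->{2,3,4}; X {2,4,6}->{4,6}; Z {2,3,4,5,6}->{2,3,4}
pass 2: no change
Fixpoint after 2 passes: D(W) = {3,4,6}

Answer: {3,4,6}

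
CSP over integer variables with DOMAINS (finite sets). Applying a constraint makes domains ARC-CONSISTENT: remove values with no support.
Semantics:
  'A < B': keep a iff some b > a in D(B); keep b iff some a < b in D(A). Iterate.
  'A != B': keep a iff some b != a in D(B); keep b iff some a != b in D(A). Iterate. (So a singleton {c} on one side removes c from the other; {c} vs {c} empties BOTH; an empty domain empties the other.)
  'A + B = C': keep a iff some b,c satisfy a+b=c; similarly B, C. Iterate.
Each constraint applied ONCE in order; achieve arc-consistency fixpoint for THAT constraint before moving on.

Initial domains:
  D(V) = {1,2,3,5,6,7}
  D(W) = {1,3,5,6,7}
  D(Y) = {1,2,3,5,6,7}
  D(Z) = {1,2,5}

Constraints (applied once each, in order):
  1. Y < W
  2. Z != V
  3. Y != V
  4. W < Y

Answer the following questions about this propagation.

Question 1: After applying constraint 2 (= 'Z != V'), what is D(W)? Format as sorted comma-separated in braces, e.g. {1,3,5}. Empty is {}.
Constraint 1 (Y < W) on D(Y)={1,2,3,5,6,7} D(W)={1,3,5,6,7}: Y {1,2,3,5,6,7}->{1,2,3,5,6}; W {1,3,5,6,7}->{3,5,6,7}
Constraint 2 (Z != V) on D(Z)={1,2,5} D(V)={1,2,3,5,6,7}: no change
So after constraint 2: D(W) = {3,5,6,7}

Answer: {3,5,6,7}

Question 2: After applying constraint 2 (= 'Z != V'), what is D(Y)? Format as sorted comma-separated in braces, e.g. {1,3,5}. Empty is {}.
Answer: {1,2,3,5,6}

Derivation:
Constraint 1 (Y < W) on D(Y)={1,2,3,5,6,7} D(W)={1,3,5,6,7}: Y {1,2,3,5,6,7}->{1,2,3,5,6}; W {1,3,5,6,7}->{3,5,6,7}
Constraint 2 (Z != V) on D(Z)={1,2,5} D(V)={1,2,3,5,6,7}: no change
So after constraint 2: D(Y) = {1,2,3,5,6}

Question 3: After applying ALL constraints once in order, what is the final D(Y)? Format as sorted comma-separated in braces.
Constraint 1 (Y < W) on D(Y)={1,2,3,5,6,7} D(W)={1,3,5,6,7}: Y {1,2,3,5,6,7}->{1,2,3,5,6}; W {1,3,5,6,7}->{3,5,6,7}
Constraint 2 (Z != V) on D(Z)={1,2,5} D(V)={1,2,3,5,6,7}: no change
Constraint 3 (Y != V) on D(Y)={1,2,3,5,6} D(V)={1,2,3,5,6,7}: no change
Constraint 4 (W < Y) on D(W)={3,5,6,7} D(Y)={1,2,3,5,6}: W {3,5,6,7}->{3,5}; Y {1,2,3,5,6}->{5,6}
So after all 4 constraints: D(Y) = {5,6}

Answer: {5,6}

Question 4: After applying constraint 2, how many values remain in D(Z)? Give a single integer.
Answer: 3

Derivation:
Constraint 1 (Y < W) on D(Y)={1,2,3,5,6,7} D(W)={1,3,5,6,7}: Y {1,2,3,5,6,7}->{1,2,3,5,6}; W {1,3,5,6,7}->{3,5,6,7}
Constraint 2 (Z != V) on D(Z)={1,2,5} D(V)={1,2,3,5,6,7}: no change
So after constraint 2: D(Z)={1,2,5}, size = 3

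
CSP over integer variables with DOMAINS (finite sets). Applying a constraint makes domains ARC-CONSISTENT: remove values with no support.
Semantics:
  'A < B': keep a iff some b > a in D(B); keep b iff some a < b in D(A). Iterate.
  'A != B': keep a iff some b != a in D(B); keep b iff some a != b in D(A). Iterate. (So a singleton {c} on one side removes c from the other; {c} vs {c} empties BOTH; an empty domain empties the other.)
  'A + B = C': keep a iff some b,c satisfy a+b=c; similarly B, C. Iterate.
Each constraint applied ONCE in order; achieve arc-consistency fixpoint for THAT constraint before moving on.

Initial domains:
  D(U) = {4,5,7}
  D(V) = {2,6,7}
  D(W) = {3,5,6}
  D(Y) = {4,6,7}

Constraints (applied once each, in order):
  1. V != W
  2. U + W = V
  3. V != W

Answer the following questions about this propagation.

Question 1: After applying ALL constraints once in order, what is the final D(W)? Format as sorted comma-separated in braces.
Answer: {3}

Derivation:
Constraint 1 (V != W) on D(V)={2,6,7} D(W)={3,5,6}: no change
Constraint 2 (U + W = V) on D(U)={4,5,7} D(W)={3,5,6} D(V)={2,6,7}: U {4,5,7}->{4}; W {3,5,6}->{3}; V {2,6,7}->{7}
Constraint 3 (V != W) on D(V)={7} D(W)={3}: no change
So after all 3 constraints: D(W) = {3}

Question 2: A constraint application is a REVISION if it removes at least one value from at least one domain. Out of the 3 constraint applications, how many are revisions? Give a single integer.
Constraint 1 (V != W) on D(V)={2,6,7} D(W)={3,5,6}: no change => not a revision
Constraint 2 (U + W = V) on D(U)={4,5,7} D(W)={3,5,6} D(V)={2,6,7}: U {4,5,7}->{4}; W {3,5,6}->{3}; V {2,6,7}->{7} => REVISION
Constraint 3 (V != W) on D(V)={7} D(W)={3}: no change => not a revision
Total revisions = 1

Answer: 1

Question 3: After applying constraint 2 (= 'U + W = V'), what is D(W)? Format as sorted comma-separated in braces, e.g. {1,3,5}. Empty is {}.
Constraint 1 (V != W) on D(V)={2,6,7} D(W)={3,5,6}: no change
Constraint 2 (U + W = V) on D(U)={4,5,7} D(W)={3,5,6} D(V)={2,6,7}: U {4,5,7}->{4}; W {3,5,6}->{3}; V {2,6,7}->{7}
So after constraint 2: D(W) = {3}

Answer: {3}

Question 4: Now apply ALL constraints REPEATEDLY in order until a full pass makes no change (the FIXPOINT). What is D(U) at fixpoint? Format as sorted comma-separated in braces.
Answer: {4}

Derivation:
pass 0 (initial): D(U)={4,5,7}
pass 1: U {4,5,7}->{4}; V {2,6,7}->{7}; W {3,5,6}->{3}
pass 2: no change
Fixpoint after 2 passes: D(U) = {4}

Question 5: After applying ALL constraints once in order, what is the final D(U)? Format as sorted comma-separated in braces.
Constraint 1 (V != W) on D(V)={2,6,7} D(W)={3,5,6}: no change
Constraint 2 (U + W = V) on D(U)={4,5,7} D(W)={3,5,6} D(V)={2,6,7}: U {4,5,7}->{4}; W {3,5,6}->{3}; V {2,6,7}->{7}
Constraint 3 (V != W) on D(V)={7} D(W)={3}: no change
So after all 3 constraints: D(U) = {4}

Answer: {4}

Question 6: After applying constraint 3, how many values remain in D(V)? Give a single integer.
Answer: 1

Derivation:
Constraint 1 (V != W) on D(V)={2,6,7} D(W)={3,5,6}: no change
Constraint 2 (U + W = V) on D(U)={4,5,7} D(W)={3,5,6} D(V)={2,6,7}: U {4,5,7}->{4}; W {3,5,6}->{3}; V {2,6,7}->{7}
Constraint 3 (V != W) on D(V)={7} D(W)={3}: no change
So after constraint 3: D(V)={7}, size = 1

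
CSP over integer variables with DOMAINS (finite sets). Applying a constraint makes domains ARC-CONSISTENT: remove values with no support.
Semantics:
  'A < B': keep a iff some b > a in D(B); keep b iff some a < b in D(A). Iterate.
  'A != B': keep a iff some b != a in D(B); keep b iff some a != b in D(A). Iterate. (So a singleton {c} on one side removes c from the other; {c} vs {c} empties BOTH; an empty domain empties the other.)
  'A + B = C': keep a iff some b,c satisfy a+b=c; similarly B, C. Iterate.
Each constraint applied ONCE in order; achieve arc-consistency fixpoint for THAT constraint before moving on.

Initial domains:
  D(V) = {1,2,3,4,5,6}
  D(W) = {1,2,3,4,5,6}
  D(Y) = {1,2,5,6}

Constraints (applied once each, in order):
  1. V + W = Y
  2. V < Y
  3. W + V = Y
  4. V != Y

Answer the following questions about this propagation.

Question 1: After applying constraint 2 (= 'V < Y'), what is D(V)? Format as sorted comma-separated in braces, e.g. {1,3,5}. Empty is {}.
Answer: {1,2,3,4,5}

Derivation:
Constraint 1 (V + W = Y) on D(V)={1,2,3,4,5,6} D(W)={1,2,3,4,5,6} D(Y)={1,2,5,6}: V {1,2,3,4,5,6}->{1,2,3,4,5}; W {1,2,3,4,5,6}->{1,2,3,4,5}; Y {1,2,5,6}->{2,5,6}
Constraint 2 (V < Y) on D(V)={1,2,3,4,5} D(Y)={2,5,6}: no change
So after constraint 2: D(V) = {1,2,3,4,5}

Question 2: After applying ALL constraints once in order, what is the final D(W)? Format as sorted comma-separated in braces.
Constraint 1 (V + W = Y) on D(V)={1,2,3,4,5,6} D(W)={1,2,3,4,5,6} D(Y)={1,2,5,6}: V {1,2,3,4,5,6}->{1,2,3,4,5}; W {1,2,3,4,5,6}->{1,2,3,4,5}; Y {1,2,5,6}->{2,5,6}
Constraint 2 (V < Y) on D(V)={1,2,3,4,5} D(Y)={2,5,6}: no change
Constraint 3 (W + V = Y) on D(W)={1,2,3,4,5} D(V)={1,2,3,4,5} D(Y)={2,5,6}: no change
Constraint 4 (V != Y) on D(V)={1,2,3,4,5} D(Y)={2,5,6}: no change
So after all 4 constraints: D(W) = {1,2,3,4,5}

Answer: {1,2,3,4,5}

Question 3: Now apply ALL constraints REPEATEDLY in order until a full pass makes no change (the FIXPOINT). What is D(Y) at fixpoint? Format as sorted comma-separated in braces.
pass 0 (initial): D(Y)={1,2,5,6}
pass 1: V {1,2,3,4,5,6}->{1,2,3,4,5}; W {1,2,3,4,5,6}->{1,2,3,4,5}; Y {1,2,5,6}->{2,5,6}
pass 2: no change
Fixpoint after 2 passes: D(Y) = {2,5,6}

Answer: {2,5,6}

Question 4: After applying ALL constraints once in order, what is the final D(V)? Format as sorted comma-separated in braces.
Answer: {1,2,3,4,5}

Derivation:
Constraint 1 (V + W = Y) on D(V)={1,2,3,4,5,6} D(W)={1,2,3,4,5,6} D(Y)={1,2,5,6}: V {1,2,3,4,5,6}->{1,2,3,4,5}; W {1,2,3,4,5,6}->{1,2,3,4,5}; Y {1,2,5,6}->{2,5,6}
Constraint 2 (V < Y) on D(V)={1,2,3,4,5} D(Y)={2,5,6}: no change
Constraint 3 (W + V = Y) on D(W)={1,2,3,4,5} D(V)={1,2,3,4,5} D(Y)={2,5,6}: no change
Constraint 4 (V != Y) on D(V)={1,2,3,4,5} D(Y)={2,5,6}: no change
So after all 4 constraints: D(V) = {1,2,3,4,5}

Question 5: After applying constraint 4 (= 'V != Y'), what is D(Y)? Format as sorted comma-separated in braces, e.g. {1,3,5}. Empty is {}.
Constraint 1 (V + W = Y) on D(V)={1,2,3,4,5,6} D(W)={1,2,3,4,5,6} D(Y)={1,2,5,6}: V {1,2,3,4,5,6}->{1,2,3,4,5}; W {1,2,3,4,5,6}->{1,2,3,4,5}; Y {1,2,5,6}->{2,5,6}
Constraint 2 (V < Y) on D(V)={1,2,3,4,5} D(Y)={2,5,6}: no change
Constraint 3 (W + V = Y) on D(W)={1,2,3,4,5} D(V)={1,2,3,4,5} D(Y)={2,5,6}: no change
Constraint 4 (V != Y) on D(V)={1,2,3,4,5} D(Y)={2,5,6}: no change
So after constraint 4: D(Y) = {2,5,6}

Answer: {2,5,6}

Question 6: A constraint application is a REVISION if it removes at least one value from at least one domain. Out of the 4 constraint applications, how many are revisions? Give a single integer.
Constraint 1 (V + W = Y) on D(V)={1,2,3,4,5,6} D(W)={1,2,3,4,5,6} D(Y)={1,2,5,6}: V {1,2,3,4,5,6}->{1,2,3,4,5}; W {1,2,3,4,5,6}->{1,2,3,4,5}; Y {1,2,5,6}->{2,5,6} => REVISION
Constraint 2 (V < Y) on D(V)={1,2,3,4,5} D(Y)={2,5,6}: no change => not a revision
Constraint 3 (W + V = Y) on D(W)={1,2,3,4,5} D(V)={1,2,3,4,5} D(Y)={2,5,6}: no change => not a revision
Constraint 4 (V != Y) on D(V)={1,2,3,4,5} D(Y)={2,5,6}: no change => not a revision
Total revisions = 1

Answer: 1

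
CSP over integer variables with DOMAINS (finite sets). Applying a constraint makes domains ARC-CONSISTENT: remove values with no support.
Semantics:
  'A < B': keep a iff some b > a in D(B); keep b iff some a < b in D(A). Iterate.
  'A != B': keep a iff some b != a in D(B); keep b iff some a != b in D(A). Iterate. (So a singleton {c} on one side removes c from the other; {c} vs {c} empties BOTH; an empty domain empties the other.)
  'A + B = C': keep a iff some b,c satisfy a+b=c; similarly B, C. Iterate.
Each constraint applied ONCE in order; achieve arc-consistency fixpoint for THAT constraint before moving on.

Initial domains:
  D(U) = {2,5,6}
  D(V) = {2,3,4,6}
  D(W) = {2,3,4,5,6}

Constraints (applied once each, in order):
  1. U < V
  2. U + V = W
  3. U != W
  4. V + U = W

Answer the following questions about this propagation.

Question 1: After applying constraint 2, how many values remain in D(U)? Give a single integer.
Answer: 1

Derivation:
Constraint 1 (U < V) on D(U)={2,5,6} D(V)={2,3,4,6}: U {2,5,6}->{2,5}; V {2,3,4,6}->{3,4,6}
Constraint 2 (U + V = W) on D(U)={2,5} D(V)={3,4,6} D(W)={2,3,4,5,6}: U {2,5}->{2}; V {3,4,6}->{3,4}; W {2,3,4,5,6}->{5,6}
So after constraint 2: D(U)={2}, size = 1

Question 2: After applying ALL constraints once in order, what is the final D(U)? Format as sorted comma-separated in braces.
Answer: {2}

Derivation:
Constraint 1 (U < V) on D(U)={2,5,6} D(V)={2,3,4,6}: U {2,5,6}->{2,5}; V {2,3,4,6}->{3,4,6}
Constraint 2 (U + V = W) on D(U)={2,5} D(V)={3,4,6} D(W)={2,3,4,5,6}: U {2,5}->{2}; V {3,4,6}->{3,4}; W {2,3,4,5,6}->{5,6}
Constraint 3 (U != W) on D(U)={2} D(W)={5,6}: no change
Constraint 4 (V + U = W) on D(V)={3,4} D(U)={2} D(W)={5,6}: no change
So after all 4 constraints: D(U) = {2}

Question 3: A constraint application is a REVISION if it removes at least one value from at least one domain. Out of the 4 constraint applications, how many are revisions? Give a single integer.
Constraint 1 (U < V) on D(U)={2,5,6} D(V)={2,3,4,6}: U {2,5,6}->{2,5}; V {2,3,4,6}->{3,4,6} => REVISION
Constraint 2 (U + V = W) on D(U)={2,5} D(V)={3,4,6} D(W)={2,3,4,5,6}: U {2,5}->{2}; V {3,4,6}->{3,4}; W {2,3,4,5,6}->{5,6} => REVISION
Constraint 3 (U != W) on D(U)={2} D(W)={5,6}: no change => not a revision
Constraint 4 (V + U = W) on D(V)={3,4} D(U)={2} D(W)={5,6}: no change => not a revision
Total revisions = 2

Answer: 2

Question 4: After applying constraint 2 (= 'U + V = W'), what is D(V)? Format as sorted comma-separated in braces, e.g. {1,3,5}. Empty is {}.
Answer: {3,4}

Derivation:
Constraint 1 (U < V) on D(U)={2,5,6} D(V)={2,3,4,6}: U {2,5,6}->{2,5}; V {2,3,4,6}->{3,4,6}
Constraint 2 (U + V = W) on D(U)={2,5} D(V)={3,4,6} D(W)={2,3,4,5,6}: U {2,5}->{2}; V {3,4,6}->{3,4}; W {2,3,4,5,6}->{5,6}
So after constraint 2: D(V) = {3,4}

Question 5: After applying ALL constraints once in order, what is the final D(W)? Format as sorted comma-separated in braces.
Constraint 1 (U < V) on D(U)={2,5,6} D(V)={2,3,4,6}: U {2,5,6}->{2,5}; V {2,3,4,6}->{3,4,6}
Constraint 2 (U + V = W) on D(U)={2,5} D(V)={3,4,6} D(W)={2,3,4,5,6}: U {2,5}->{2}; V {3,4,6}->{3,4}; W {2,3,4,5,6}->{5,6}
Constraint 3 (U != W) on D(U)={2} D(W)={5,6}: no change
Constraint 4 (V + U = W) on D(V)={3,4} D(U)={2} D(W)={5,6}: no change
So after all 4 constraints: D(W) = {5,6}

Answer: {5,6}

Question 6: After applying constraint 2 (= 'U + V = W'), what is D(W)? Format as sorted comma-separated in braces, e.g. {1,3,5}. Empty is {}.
Constraint 1 (U < V) on D(U)={2,5,6} D(V)={2,3,4,6}: U {2,5,6}->{2,5}; V {2,3,4,6}->{3,4,6}
Constraint 2 (U + V = W) on D(U)={2,5} D(V)={3,4,6} D(W)={2,3,4,5,6}: U {2,5}->{2}; V {3,4,6}->{3,4}; W {2,3,4,5,6}->{5,6}
So after constraint 2: D(W) = {5,6}

Answer: {5,6}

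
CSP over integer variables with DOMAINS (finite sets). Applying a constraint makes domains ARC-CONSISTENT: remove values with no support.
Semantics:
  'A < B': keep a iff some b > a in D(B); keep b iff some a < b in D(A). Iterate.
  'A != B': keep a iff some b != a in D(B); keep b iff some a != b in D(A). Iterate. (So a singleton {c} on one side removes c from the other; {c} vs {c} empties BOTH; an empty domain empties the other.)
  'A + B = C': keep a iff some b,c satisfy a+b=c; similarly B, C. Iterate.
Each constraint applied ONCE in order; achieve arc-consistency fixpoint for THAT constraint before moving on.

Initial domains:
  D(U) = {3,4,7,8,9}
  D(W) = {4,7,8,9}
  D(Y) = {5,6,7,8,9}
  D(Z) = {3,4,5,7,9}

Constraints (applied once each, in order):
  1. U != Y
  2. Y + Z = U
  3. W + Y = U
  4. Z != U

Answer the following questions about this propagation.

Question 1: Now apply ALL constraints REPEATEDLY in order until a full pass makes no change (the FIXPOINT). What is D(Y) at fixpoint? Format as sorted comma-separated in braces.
pass 0 (initial): D(Y)={5,6,7,8,9}
pass 1: U {3,4,7,8,9}->{9}; W {4,7,8,9}->{4}; Y {5,6,7,8,9}->{5}; Z {3,4,5,7,9}->{3,4}
pass 2: Z {3,4}->{4}
pass 3: no change
Fixpoint after 3 passes: D(Y) = {5}

Answer: {5}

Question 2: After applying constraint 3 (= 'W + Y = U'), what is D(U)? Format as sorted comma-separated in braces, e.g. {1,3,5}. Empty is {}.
Constraint 1 (U != Y) on D(U)={3,4,7,8,9} D(Y)={5,6,7,8,9}: no change
Constraint 2 (Y + Z = U) on D(Y)={5,6,7,8,9} D(Z)={3,4,5,7,9} D(U)={3,4,7,8,9}: Y {5,6,7,8,9}->{5,6}; Z {3,4,5,7,9}->{3,4}; U {3,4,7,8,9}->{8,9}
Constraint 3 (W + Y = U) on D(W)={4,7,8,9} D(Y)={5,6} D(U)={8,9}: W {4,7,8,9}->{4}; Y {5,6}->{5}; U {8,9}->{9}
So after constraint 3: D(U) = {9}

Answer: {9}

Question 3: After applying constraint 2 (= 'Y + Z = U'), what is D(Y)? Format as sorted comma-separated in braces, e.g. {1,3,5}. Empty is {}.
Answer: {5,6}

Derivation:
Constraint 1 (U != Y) on D(U)={3,4,7,8,9} D(Y)={5,6,7,8,9}: no change
Constraint 2 (Y + Z = U) on D(Y)={5,6,7,8,9} D(Z)={3,4,5,7,9} D(U)={3,4,7,8,9}: Y {5,6,7,8,9}->{5,6}; Z {3,4,5,7,9}->{3,4}; U {3,4,7,8,9}->{8,9}
So after constraint 2: D(Y) = {5,6}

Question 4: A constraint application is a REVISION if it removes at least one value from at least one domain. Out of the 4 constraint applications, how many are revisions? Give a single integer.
Constraint 1 (U != Y) on D(U)={3,4,7,8,9} D(Y)={5,6,7,8,9}: no change => not a revision
Constraint 2 (Y + Z = U) on D(Y)={5,6,7,8,9} D(Z)={3,4,5,7,9} D(U)={3,4,7,8,9}: Y {5,6,7,8,9}->{5,6}; Z {3,4,5,7,9}->{3,4}; U {3,4,7,8,9}->{8,9} => REVISION
Constraint 3 (W + Y = U) on D(W)={4,7,8,9} D(Y)={5,6} D(U)={8,9}: W {4,7,8,9}->{4}; Y {5,6}->{5}; U {8,9}->{9} => REVISION
Constraint 4 (Z != U) on D(Z)={3,4} D(U)={9}: no change => not a revision
Total revisions = 2

Answer: 2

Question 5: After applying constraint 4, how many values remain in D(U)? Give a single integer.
Constraint 1 (U != Y) on D(U)={3,4,7,8,9} D(Y)={5,6,7,8,9}: no change
Constraint 2 (Y + Z = U) on D(Y)={5,6,7,8,9} D(Z)={3,4,5,7,9} D(U)={3,4,7,8,9}: Y {5,6,7,8,9}->{5,6}; Z {3,4,5,7,9}->{3,4}; U {3,4,7,8,9}->{8,9}
Constraint 3 (W + Y = U) on D(W)={4,7,8,9} D(Y)={5,6} D(U)={8,9}: W {4,7,8,9}->{4}; Y {5,6}->{5}; U {8,9}->{9}
Constraint 4 (Z != U) on D(Z)={3,4} D(U)={9}: no change
So after constraint 4: D(U)={9}, size = 1

Answer: 1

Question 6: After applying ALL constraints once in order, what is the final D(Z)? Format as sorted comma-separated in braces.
Answer: {3,4}

Derivation:
Constraint 1 (U != Y) on D(U)={3,4,7,8,9} D(Y)={5,6,7,8,9}: no change
Constraint 2 (Y + Z = U) on D(Y)={5,6,7,8,9} D(Z)={3,4,5,7,9} D(U)={3,4,7,8,9}: Y {5,6,7,8,9}->{5,6}; Z {3,4,5,7,9}->{3,4}; U {3,4,7,8,9}->{8,9}
Constraint 3 (W + Y = U) on D(W)={4,7,8,9} D(Y)={5,6} D(U)={8,9}: W {4,7,8,9}->{4}; Y {5,6}->{5}; U {8,9}->{9}
Constraint 4 (Z != U) on D(Z)={3,4} D(U)={9}: no change
So after all 4 constraints: D(Z) = {3,4}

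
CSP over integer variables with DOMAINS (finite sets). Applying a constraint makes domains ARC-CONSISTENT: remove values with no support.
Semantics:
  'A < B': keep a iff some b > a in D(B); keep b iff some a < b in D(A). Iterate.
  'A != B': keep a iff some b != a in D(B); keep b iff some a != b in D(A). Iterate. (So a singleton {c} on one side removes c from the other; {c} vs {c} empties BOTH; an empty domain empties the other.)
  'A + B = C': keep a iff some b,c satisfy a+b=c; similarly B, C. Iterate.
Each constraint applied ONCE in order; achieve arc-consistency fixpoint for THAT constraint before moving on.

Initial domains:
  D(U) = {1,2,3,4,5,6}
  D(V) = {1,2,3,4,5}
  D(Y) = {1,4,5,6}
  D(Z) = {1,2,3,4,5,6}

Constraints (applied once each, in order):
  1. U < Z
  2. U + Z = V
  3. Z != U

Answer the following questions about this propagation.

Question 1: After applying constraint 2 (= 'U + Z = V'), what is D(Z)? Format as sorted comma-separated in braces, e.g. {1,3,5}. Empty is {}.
Answer: {2,3,4}

Derivation:
Constraint 1 (U < Z) on D(U)={1,2,3,4,5,6} D(Z)={1,2,3,4,5,6}: U {1,2,3,4,5,6}->{1,2,3,4,5}; Z {1,2,3,4,5,6}->{2,3,4,5,6}
Constraint 2 (U + Z = V) on D(U)={1,2,3,4,5} D(Z)={2,3,4,5,6} D(V)={1,2,3,4,5}: U {1,2,3,4,5}->{1,2,3}; Z {2,3,4,5,6}->{2,3,4}; V {1,2,3,4,5}->{3,4,5}
So after constraint 2: D(Z) = {2,3,4}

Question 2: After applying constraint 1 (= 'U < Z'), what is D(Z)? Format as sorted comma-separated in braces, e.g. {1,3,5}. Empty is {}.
Constraint 1 (U < Z) on D(U)={1,2,3,4,5,6} D(Z)={1,2,3,4,5,6}: U {1,2,3,4,5,6}->{1,2,3,4,5}; Z {1,2,3,4,5,6}->{2,3,4,5,6}
So after constraint 1: D(Z) = {2,3,4,5,6}

Answer: {2,3,4,5,6}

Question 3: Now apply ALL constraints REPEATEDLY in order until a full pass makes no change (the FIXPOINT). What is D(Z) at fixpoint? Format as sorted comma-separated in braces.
pass 0 (initial): D(Z)={1,2,3,4,5,6}
pass 1: U {1,2,3,4,5,6}->{1,2,3}; V {1,2,3,4,5}->{3,4,5}; Z {1,2,3,4,5,6}->{2,3,4}
pass 2: no change
Fixpoint after 2 passes: D(Z) = {2,3,4}

Answer: {2,3,4}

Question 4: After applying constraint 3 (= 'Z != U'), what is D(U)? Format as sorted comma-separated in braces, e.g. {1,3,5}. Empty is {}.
Answer: {1,2,3}

Derivation:
Constraint 1 (U < Z) on D(U)={1,2,3,4,5,6} D(Z)={1,2,3,4,5,6}: U {1,2,3,4,5,6}->{1,2,3,4,5}; Z {1,2,3,4,5,6}->{2,3,4,5,6}
Constraint 2 (U + Z = V) on D(U)={1,2,3,4,5} D(Z)={2,3,4,5,6} D(V)={1,2,3,4,5}: U {1,2,3,4,5}->{1,2,3}; Z {2,3,4,5,6}->{2,3,4}; V {1,2,3,4,5}->{3,4,5}
Constraint 3 (Z != U) on D(Z)={2,3,4} D(U)={1,2,3}: no change
So after constraint 3: D(U) = {1,2,3}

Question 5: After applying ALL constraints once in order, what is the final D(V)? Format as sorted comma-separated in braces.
Answer: {3,4,5}

Derivation:
Constraint 1 (U < Z) on D(U)={1,2,3,4,5,6} D(Z)={1,2,3,4,5,6}: U {1,2,3,4,5,6}->{1,2,3,4,5}; Z {1,2,3,4,5,6}->{2,3,4,5,6}
Constraint 2 (U + Z = V) on D(U)={1,2,3,4,5} D(Z)={2,3,4,5,6} D(V)={1,2,3,4,5}: U {1,2,3,4,5}->{1,2,3}; Z {2,3,4,5,6}->{2,3,4}; V {1,2,3,4,5}->{3,4,5}
Constraint 3 (Z != U) on D(Z)={2,3,4} D(U)={1,2,3}: no change
So after all 3 constraints: D(V) = {3,4,5}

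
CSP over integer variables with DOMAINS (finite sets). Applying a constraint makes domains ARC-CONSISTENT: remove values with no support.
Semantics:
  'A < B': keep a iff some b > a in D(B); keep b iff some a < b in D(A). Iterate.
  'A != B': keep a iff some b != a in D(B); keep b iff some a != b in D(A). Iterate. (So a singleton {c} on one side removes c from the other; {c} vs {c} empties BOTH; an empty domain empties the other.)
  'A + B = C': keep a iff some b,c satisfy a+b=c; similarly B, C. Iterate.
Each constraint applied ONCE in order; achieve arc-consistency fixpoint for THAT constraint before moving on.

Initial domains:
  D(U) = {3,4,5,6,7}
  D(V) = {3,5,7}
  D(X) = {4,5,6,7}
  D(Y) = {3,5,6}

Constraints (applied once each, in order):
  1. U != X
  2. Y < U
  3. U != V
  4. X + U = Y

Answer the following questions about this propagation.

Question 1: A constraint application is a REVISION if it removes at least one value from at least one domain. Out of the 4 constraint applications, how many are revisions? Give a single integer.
Constraint 1 (U != X) on D(U)={3,4,5,6,7} D(X)={4,5,6,7}: no change => not a revision
Constraint 2 (Y < U) on D(Y)={3,5,6} D(U)={3,4,5,6,7}: U {3,4,5,6,7}->{4,5,6,7} => REVISION
Constraint 3 (U != V) on D(U)={4,5,6,7} D(V)={3,5,7}: no change => not a revision
Constraint 4 (X + U = Y) on D(X)={4,5,6,7} D(U)={4,5,6,7} D(Y)={3,5,6}: X {4,5,6,7}->{}; U {4,5,6,7}->{}; Y {3,5,6}->{} => REVISION
Total revisions = 2

Answer: 2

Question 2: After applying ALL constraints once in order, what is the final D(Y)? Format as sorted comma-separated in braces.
Answer: {}

Derivation:
Constraint 1 (U != X) on D(U)={3,4,5,6,7} D(X)={4,5,6,7}: no change
Constraint 2 (Y < U) on D(Y)={3,5,6} D(U)={3,4,5,6,7}: U {3,4,5,6,7}->{4,5,6,7}
Constraint 3 (U != V) on D(U)={4,5,6,7} D(V)={3,5,7}: no change
Constraint 4 (X + U = Y) on D(X)={4,5,6,7} D(U)={4,5,6,7} D(Y)={3,5,6}: X {4,5,6,7}->{}; U {4,5,6,7}->{}; Y {3,5,6}->{}
So after all 4 constraints: D(Y) = {}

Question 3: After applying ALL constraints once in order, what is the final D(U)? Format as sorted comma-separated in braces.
Constraint 1 (U != X) on D(U)={3,4,5,6,7} D(X)={4,5,6,7}: no change
Constraint 2 (Y < U) on D(Y)={3,5,6} D(U)={3,4,5,6,7}: U {3,4,5,6,7}->{4,5,6,7}
Constraint 3 (U != V) on D(U)={4,5,6,7} D(V)={3,5,7}: no change
Constraint 4 (X + U = Y) on D(X)={4,5,6,7} D(U)={4,5,6,7} D(Y)={3,5,6}: X {4,5,6,7}->{}; U {4,5,6,7}->{}; Y {3,5,6}->{}
So after all 4 constraints: D(U) = {}

Answer: {}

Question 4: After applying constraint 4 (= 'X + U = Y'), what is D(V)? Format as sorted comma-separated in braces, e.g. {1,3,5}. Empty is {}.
Answer: {3,5,7}

Derivation:
Constraint 1 (U != X) on D(U)={3,4,5,6,7} D(X)={4,5,6,7}: no change
Constraint 2 (Y < U) on D(Y)={3,5,6} D(U)={3,4,5,6,7}: U {3,4,5,6,7}->{4,5,6,7}
Constraint 3 (U != V) on D(U)={4,5,6,7} D(V)={3,5,7}: no change
Constraint 4 (X + U = Y) on D(X)={4,5,6,7} D(U)={4,5,6,7} D(Y)={3,5,6}: X {4,5,6,7}->{}; U {4,5,6,7}->{}; Y {3,5,6}->{}
So after constraint 4: D(V) = {3,5,7}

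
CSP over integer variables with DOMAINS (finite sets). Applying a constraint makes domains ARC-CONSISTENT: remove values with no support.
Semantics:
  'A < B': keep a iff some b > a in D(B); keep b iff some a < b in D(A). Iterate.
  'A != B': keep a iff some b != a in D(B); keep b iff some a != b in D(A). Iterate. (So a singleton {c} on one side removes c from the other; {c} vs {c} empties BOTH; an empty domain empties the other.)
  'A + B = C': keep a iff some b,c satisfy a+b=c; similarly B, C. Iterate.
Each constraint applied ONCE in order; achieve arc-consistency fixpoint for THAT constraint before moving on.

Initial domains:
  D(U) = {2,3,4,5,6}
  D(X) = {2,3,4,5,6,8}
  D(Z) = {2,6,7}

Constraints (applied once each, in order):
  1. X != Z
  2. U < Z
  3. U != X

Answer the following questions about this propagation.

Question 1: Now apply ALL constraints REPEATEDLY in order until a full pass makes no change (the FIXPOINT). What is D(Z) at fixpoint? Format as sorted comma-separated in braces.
Answer: {6,7}

Derivation:
pass 0 (initial): D(Z)={2,6,7}
pass 1: Z {2,6,7}->{6,7}
pass 2: no change
Fixpoint after 2 passes: D(Z) = {6,7}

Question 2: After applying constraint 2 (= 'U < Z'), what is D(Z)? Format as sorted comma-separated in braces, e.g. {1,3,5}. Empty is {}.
Constraint 1 (X != Z) on D(X)={2,3,4,5,6,8} D(Z)={2,6,7}: no change
Constraint 2 (U < Z) on D(U)={2,3,4,5,6} D(Z)={2,6,7}: Z {2,6,7}->{6,7}
So after constraint 2: D(Z) = {6,7}

Answer: {6,7}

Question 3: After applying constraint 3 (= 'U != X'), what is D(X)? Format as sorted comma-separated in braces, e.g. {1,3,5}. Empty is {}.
Constraint 1 (X != Z) on D(X)={2,3,4,5,6,8} D(Z)={2,6,7}: no change
Constraint 2 (U < Z) on D(U)={2,3,4,5,6} D(Z)={2,6,7}: Z {2,6,7}->{6,7}
Constraint 3 (U != X) on D(U)={2,3,4,5,6} D(X)={2,3,4,5,6,8}: no change
So after constraint 3: D(X) = {2,3,4,5,6,8}

Answer: {2,3,4,5,6,8}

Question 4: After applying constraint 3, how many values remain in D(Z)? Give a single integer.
Answer: 2

Derivation:
Constraint 1 (X != Z) on D(X)={2,3,4,5,6,8} D(Z)={2,6,7}: no change
Constraint 2 (U < Z) on D(U)={2,3,4,5,6} D(Z)={2,6,7}: Z {2,6,7}->{6,7}
Constraint 3 (U != X) on D(U)={2,3,4,5,6} D(X)={2,3,4,5,6,8}: no change
So after constraint 3: D(Z)={6,7}, size = 2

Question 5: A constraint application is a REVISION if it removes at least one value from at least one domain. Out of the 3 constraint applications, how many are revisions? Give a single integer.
Constraint 1 (X != Z) on D(X)={2,3,4,5,6,8} D(Z)={2,6,7}: no change => not a revision
Constraint 2 (U < Z) on D(U)={2,3,4,5,6} D(Z)={2,6,7}: Z {2,6,7}->{6,7} => REVISION
Constraint 3 (U != X) on D(U)={2,3,4,5,6} D(X)={2,3,4,5,6,8}: no change => not a revision
Total revisions = 1

Answer: 1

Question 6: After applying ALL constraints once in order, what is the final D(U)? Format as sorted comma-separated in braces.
Constraint 1 (X != Z) on D(X)={2,3,4,5,6,8} D(Z)={2,6,7}: no change
Constraint 2 (U < Z) on D(U)={2,3,4,5,6} D(Z)={2,6,7}: Z {2,6,7}->{6,7}
Constraint 3 (U != X) on D(U)={2,3,4,5,6} D(X)={2,3,4,5,6,8}: no change
So after all 3 constraints: D(U) = {2,3,4,5,6}

Answer: {2,3,4,5,6}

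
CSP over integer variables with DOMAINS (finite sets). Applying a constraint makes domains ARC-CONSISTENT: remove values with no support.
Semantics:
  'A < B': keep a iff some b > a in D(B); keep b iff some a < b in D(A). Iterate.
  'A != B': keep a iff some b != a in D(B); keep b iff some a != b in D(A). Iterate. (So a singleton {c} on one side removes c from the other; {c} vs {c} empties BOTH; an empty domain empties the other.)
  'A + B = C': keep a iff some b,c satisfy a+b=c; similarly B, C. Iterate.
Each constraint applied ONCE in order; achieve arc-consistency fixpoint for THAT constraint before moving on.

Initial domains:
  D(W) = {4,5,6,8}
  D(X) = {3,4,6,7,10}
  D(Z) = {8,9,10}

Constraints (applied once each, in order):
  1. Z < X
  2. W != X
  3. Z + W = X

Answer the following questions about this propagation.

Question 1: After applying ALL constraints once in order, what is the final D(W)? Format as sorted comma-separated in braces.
Constraint 1 (Z < X) on D(Z)={8,9,10} D(X)={3,4,6,7,10}: Z {8,9,10}->{8,9}; X {3,4,6,7,10}->{10}
Constraint 2 (W != X) on D(W)={4,5,6,8} D(X)={10}: no change
Constraint 3 (Z + W = X) on D(Z)={8,9} D(W)={4,5,6,8} D(X)={10}: Z {8,9}->{}; W {4,5,6,8}->{}; X {10}->{}
So after all 3 constraints: D(W) = {}

Answer: {}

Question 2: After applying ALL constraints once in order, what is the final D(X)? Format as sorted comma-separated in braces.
Constraint 1 (Z < X) on D(Z)={8,9,10} D(X)={3,4,6,7,10}: Z {8,9,10}->{8,9}; X {3,4,6,7,10}->{10}
Constraint 2 (W != X) on D(W)={4,5,6,8} D(X)={10}: no change
Constraint 3 (Z + W = X) on D(Z)={8,9} D(W)={4,5,6,8} D(X)={10}: Z {8,9}->{}; W {4,5,6,8}->{}; X {10}->{}
So after all 3 constraints: D(X) = {}

Answer: {}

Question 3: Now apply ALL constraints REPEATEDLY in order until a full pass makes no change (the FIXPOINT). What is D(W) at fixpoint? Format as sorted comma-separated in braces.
pass 0 (initial): D(W)={4,5,6,8}
pass 1: W {4,5,6,8}->{}; X {3,4,6,7,10}->{}; Z {8,9,10}->{}
pass 2: no change
Fixpoint after 2 passes: D(W) = {}

Answer: {}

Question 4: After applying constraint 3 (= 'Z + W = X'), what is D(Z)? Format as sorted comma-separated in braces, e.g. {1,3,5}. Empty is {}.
Constraint 1 (Z < X) on D(Z)={8,9,10} D(X)={3,4,6,7,10}: Z {8,9,10}->{8,9}; X {3,4,6,7,10}->{10}
Constraint 2 (W != X) on D(W)={4,5,6,8} D(X)={10}: no change
Constraint 3 (Z + W = X) on D(Z)={8,9} D(W)={4,5,6,8} D(X)={10}: Z {8,9}->{}; W {4,5,6,8}->{}; X {10}->{}
So after constraint 3: D(Z) = {}

Answer: {}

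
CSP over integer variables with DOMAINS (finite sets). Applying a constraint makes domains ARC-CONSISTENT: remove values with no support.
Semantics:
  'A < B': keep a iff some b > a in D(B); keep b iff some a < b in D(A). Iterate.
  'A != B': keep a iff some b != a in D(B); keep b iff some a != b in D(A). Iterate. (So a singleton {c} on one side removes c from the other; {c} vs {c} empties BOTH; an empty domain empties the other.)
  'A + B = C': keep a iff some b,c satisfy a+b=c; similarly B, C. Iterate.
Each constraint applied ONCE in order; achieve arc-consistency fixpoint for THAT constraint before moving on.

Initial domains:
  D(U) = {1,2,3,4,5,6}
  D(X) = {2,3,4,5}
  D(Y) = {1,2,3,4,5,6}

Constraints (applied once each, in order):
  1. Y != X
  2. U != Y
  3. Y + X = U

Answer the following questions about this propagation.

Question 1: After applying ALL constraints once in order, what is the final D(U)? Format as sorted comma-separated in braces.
Constraint 1 (Y != X) on D(Y)={1,2,3,4,5,6} D(X)={2,3,4,5}: no change
Constraint 2 (U != Y) on D(U)={1,2,3,4,5,6} D(Y)={1,2,3,4,5,6}: no change
Constraint 3 (Y + X = U) on D(Y)={1,2,3,4,5,6} D(X)={2,3,4,5} D(U)={1,2,3,4,5,6}: Y {1,2,3,4,5,6}->{1,2,3,4}; U {1,2,3,4,5,6}->{3,4,5,6}
So after all 3 constraints: D(U) = {3,4,5,6}

Answer: {3,4,5,6}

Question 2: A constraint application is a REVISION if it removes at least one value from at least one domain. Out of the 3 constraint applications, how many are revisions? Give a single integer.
Constraint 1 (Y != X) on D(Y)={1,2,3,4,5,6} D(X)={2,3,4,5}: no change => not a revision
Constraint 2 (U != Y) on D(U)={1,2,3,4,5,6} D(Y)={1,2,3,4,5,6}: no change => not a revision
Constraint 3 (Y + X = U) on D(Y)={1,2,3,4,5,6} D(X)={2,3,4,5} D(U)={1,2,3,4,5,6}: Y {1,2,3,4,5,6}->{1,2,3,4}; U {1,2,3,4,5,6}->{3,4,5,6} => REVISION
Total revisions = 1

Answer: 1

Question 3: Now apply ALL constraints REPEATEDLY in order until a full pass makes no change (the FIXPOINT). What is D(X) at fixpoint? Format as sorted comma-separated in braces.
pass 0 (initial): D(X)={2,3,4,5}
pass 1: U {1,2,3,4,5,6}->{3,4,5,6}; Y {1,2,3,4,5,6}->{1,2,3,4}
pass 2: no change
Fixpoint after 2 passes: D(X) = {2,3,4,5}

Answer: {2,3,4,5}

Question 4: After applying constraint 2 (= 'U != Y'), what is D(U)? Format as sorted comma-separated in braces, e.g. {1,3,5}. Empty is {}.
Answer: {1,2,3,4,5,6}

Derivation:
Constraint 1 (Y != X) on D(Y)={1,2,3,4,5,6} D(X)={2,3,4,5}: no change
Constraint 2 (U != Y) on D(U)={1,2,3,4,5,6} D(Y)={1,2,3,4,5,6}: no change
So after constraint 2: D(U) = {1,2,3,4,5,6}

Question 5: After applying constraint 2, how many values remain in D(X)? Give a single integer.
Answer: 4

Derivation:
Constraint 1 (Y != X) on D(Y)={1,2,3,4,5,6} D(X)={2,3,4,5}: no change
Constraint 2 (U != Y) on D(U)={1,2,3,4,5,6} D(Y)={1,2,3,4,5,6}: no change
So after constraint 2: D(X)={2,3,4,5}, size = 4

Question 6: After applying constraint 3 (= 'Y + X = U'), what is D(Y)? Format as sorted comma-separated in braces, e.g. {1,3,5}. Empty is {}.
Answer: {1,2,3,4}

Derivation:
Constraint 1 (Y != X) on D(Y)={1,2,3,4,5,6} D(X)={2,3,4,5}: no change
Constraint 2 (U != Y) on D(U)={1,2,3,4,5,6} D(Y)={1,2,3,4,5,6}: no change
Constraint 3 (Y + X = U) on D(Y)={1,2,3,4,5,6} D(X)={2,3,4,5} D(U)={1,2,3,4,5,6}: Y {1,2,3,4,5,6}->{1,2,3,4}; U {1,2,3,4,5,6}->{3,4,5,6}
So after constraint 3: D(Y) = {1,2,3,4}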